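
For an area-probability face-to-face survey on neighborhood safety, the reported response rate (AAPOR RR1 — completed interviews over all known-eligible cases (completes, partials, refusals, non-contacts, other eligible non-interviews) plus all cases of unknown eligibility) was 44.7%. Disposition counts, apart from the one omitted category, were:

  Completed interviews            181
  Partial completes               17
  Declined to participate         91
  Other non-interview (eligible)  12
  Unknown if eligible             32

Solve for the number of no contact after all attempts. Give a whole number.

RR1 = 181 / D = 0.447
D = 181 / 0.447 = 404.9
Remaining denominator categories sum to 333
no contact after all attempts = 404.9 − 333 ≈ 72

72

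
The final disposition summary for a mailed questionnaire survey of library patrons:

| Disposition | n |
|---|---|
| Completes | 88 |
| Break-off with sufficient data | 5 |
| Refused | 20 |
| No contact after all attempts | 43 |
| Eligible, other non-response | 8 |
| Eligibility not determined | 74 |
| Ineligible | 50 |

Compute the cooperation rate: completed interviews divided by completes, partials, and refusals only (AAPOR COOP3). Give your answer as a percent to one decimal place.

77.9%

Top → 88
Base → 88 + 5 + 20 = 113
COOP3 = 88 / 113 = 0.7788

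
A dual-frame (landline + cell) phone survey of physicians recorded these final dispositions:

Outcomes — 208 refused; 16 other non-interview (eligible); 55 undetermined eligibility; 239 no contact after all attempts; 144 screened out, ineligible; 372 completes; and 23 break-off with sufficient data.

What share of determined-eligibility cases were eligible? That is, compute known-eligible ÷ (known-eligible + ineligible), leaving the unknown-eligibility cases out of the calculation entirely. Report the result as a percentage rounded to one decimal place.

Known eligible = 372 + 23 + 208 + 239 + 16 = 858
e = 858 / (858 + 144) = 858 / 1002 = 0.8563

85.6%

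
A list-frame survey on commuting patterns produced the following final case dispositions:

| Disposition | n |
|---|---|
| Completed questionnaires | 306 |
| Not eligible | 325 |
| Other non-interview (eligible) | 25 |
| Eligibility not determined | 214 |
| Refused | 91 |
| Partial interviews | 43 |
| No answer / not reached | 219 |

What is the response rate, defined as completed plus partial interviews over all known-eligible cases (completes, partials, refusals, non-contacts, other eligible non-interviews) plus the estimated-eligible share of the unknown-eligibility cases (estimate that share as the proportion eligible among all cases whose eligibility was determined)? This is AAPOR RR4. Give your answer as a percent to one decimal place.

42.1%

Num → 306 + 43 = 349
Eligible (known) → 306 + 43 + 91 + 219 + 25 = 684
e = 684 / (684 + 325) = 684 / 1009 = 0.6779
e × U → 0.6779 × 214 = 145.07
Base → 684 + 145.07 = 829.07
RR4 = 349 / 829.07 = 0.4210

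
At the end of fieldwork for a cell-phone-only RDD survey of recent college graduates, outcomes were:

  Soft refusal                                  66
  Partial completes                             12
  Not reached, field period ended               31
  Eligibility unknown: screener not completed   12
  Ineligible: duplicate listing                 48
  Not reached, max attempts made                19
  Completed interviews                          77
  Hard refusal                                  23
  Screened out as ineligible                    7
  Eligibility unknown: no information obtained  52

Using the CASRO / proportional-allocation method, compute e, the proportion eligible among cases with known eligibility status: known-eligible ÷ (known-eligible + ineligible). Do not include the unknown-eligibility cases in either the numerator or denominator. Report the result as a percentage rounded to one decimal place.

80.6%

Declined to participate = 23 + 66 = 89
No contact after all attempts = 31 + 19 = 50
Unknown if eligible = 12 + 52 = 64
Not eligible = 7 + 48 = 55
Known eligible = 77 + 12 + 89 + 50 = 228
e = 228 / (228 + 55) = 228 / 283 = 0.8057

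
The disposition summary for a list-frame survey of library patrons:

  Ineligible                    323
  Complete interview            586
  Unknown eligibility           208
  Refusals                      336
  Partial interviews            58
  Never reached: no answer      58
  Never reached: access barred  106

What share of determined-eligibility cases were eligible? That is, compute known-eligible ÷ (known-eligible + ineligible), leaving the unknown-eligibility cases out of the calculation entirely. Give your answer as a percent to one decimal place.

Non-contacts = 58 + 106 = 164
Known eligible: 586 + 58 + 336 + 164 = 1144
e = 1144 / (1144 + 323) = 1144 / 1467 = 0.7798

78.0%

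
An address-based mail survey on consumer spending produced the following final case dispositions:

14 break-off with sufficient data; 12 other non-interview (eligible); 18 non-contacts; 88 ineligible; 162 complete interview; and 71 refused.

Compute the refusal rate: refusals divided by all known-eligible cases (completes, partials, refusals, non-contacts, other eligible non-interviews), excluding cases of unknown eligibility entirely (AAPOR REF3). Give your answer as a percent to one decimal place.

Numerator: 71
Denominator: 162 + 14 + 71 + 18 + 12 = 277
REF3 = 71 / 277 = 0.2563

25.6%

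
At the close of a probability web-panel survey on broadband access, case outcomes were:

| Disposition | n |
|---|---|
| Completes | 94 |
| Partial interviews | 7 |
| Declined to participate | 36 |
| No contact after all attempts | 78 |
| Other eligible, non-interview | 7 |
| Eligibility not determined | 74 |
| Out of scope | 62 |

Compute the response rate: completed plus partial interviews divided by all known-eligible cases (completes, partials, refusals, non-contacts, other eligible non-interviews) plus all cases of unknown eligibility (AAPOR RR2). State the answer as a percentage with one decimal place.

Numerator → 94 + 7 = 101
Base → 94 + 7 + 36 + 78 + 7 + 74 = 296
RR2 = 101 / 296 = 0.3412

34.1%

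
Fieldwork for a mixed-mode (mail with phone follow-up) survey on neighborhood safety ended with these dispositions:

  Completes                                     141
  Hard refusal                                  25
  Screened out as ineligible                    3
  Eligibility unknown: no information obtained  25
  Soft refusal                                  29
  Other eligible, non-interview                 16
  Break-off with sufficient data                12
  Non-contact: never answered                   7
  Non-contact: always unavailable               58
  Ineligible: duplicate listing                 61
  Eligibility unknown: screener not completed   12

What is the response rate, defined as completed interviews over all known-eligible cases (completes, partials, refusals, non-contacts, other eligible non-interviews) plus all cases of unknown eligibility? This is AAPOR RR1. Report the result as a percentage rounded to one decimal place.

Declined to participate = 25 + 29 = 54
Never reached = 7 + 58 = 65
Unknown eligibility = 12 + 25 = 37
Screened out, ineligible = 3 + 61 = 64
Top: 141
Denom: 141 + 12 + 54 + 65 + 16 + 37 = 325
RR1 = 141 / 325 = 0.4338

43.4%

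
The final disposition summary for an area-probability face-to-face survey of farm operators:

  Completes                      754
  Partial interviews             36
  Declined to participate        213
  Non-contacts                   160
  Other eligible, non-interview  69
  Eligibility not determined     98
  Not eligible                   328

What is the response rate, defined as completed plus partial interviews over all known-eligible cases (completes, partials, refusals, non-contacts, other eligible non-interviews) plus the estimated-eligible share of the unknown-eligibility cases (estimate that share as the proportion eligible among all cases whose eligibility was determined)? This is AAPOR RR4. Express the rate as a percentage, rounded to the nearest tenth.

Top: 754 + 36 = 790
Determined eligible: 754 + 36 + 213 + 160 + 69 = 1232
e = 1232 / (1232 + 328) = 1232 / 1560 = 0.7897
Estimated eligible among unknowns: 0.7897 × 98 = 77.39
Denom: 1232 + 77.39 = 1309.39
RR4 = 790 / 1309.39 = 0.6033

60.3%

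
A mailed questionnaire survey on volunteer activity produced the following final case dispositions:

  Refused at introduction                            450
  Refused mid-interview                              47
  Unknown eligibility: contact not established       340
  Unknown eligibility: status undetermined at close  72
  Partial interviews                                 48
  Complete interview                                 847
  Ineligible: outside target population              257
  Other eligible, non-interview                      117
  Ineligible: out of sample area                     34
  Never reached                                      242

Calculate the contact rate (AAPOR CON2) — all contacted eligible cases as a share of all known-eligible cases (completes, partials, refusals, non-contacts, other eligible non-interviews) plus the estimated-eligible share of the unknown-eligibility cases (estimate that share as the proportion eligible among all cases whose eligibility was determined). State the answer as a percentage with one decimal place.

71.7%

Refusal or break-off = 450 + 47 = 497
Eligibility not determined = 340 + 72 = 412
Screened out, ineligible = 257 + 34 = 291
Numerator: 847 + 48 + 497 + 117 = 1509
Determined eligible: 847 + 48 + 497 + 242 + 117 = 1751
e = 1751 / (1751 + 291) = 1751 / 2042 = 0.8575
Eligible share of unknowns: 0.8575 × 412 = 353.29
Denom: 1751 + 353.29 = 2104.29
CON2 = 1509 / 2104.29 = 0.7171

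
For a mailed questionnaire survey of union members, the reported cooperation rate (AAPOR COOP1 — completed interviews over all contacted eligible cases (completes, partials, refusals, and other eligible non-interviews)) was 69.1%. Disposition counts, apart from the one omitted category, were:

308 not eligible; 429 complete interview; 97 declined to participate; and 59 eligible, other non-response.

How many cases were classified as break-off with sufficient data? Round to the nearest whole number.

COOP1 = 429 / D = 0.691
D = 429 / 0.691 = 620.8
Other denominator terms total 585
break-off with sufficient data = 620.8 − 585 ≈ 36

36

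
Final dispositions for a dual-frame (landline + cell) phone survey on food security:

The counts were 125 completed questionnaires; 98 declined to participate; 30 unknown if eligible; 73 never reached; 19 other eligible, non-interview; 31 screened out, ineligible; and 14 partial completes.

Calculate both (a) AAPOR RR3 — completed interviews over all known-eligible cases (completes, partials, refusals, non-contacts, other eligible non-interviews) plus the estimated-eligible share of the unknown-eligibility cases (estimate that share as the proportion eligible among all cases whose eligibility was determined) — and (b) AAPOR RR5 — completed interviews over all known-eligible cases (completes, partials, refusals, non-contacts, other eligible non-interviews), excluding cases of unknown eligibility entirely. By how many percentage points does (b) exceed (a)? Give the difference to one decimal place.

Num: 125
Eligible (known): 125 + 14 + 98 + 73 + 19 = 329
e = 329 / (329 + 31) = 329 / 360 = 0.9139
Eligible share of unknowns: 0.9139 × 30 = 27.42
Denominator: 329 + 27.42 = 356.42
RR3 = 125 / 356.42 = 0.3507
Denominator: 125 + 14 + 98 + 73 + 19 = 329
RR5 = 125 / 329 = 0.3799
Difference = 37.99 − 35.07 = 2.92 percentage points

2.9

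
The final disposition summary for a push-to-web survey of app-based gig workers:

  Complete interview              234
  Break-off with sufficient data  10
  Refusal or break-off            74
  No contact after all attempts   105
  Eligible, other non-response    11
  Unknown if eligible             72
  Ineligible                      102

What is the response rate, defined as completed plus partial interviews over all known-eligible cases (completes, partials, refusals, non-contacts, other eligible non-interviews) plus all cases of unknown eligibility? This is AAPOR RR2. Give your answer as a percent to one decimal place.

48.2%

Num = 234 + 10 = 244
Denominator = 234 + 10 + 74 + 105 + 11 + 72 = 506
RR2 = 244 / 506 = 0.4822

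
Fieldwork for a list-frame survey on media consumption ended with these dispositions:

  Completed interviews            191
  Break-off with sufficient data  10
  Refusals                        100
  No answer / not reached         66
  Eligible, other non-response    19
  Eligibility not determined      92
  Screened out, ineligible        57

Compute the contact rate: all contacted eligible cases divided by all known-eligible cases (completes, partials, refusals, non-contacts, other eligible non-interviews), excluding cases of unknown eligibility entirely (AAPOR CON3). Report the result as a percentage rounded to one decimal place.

82.9%

Top = 191 + 10 + 100 + 19 = 320
Base = 191 + 10 + 100 + 66 + 19 = 386
CON3 = 320 / 386 = 0.8290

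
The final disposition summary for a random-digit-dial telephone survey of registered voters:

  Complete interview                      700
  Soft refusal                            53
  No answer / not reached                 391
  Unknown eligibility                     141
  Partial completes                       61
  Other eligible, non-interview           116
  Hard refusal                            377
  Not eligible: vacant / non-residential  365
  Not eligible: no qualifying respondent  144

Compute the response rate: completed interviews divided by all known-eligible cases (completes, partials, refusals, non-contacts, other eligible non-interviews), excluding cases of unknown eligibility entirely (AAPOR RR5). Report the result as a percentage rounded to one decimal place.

41.2%

Refused = 377 + 53 = 430
Out of scope = 144 + 365 = 509
Numerator = 700
Base = 700 + 61 + 430 + 391 + 116 = 1698
RR5 = 700 / 1698 = 0.4122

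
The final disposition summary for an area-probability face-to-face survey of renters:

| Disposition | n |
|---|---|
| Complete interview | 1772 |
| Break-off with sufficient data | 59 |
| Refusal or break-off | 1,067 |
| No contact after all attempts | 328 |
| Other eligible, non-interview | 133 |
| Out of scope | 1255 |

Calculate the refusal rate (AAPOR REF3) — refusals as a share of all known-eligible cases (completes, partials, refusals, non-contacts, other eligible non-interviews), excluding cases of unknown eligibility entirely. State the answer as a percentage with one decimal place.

31.8%

Top → 1067
Denom → 1772 + 59 + 1067 + 328 + 133 = 3359
REF3 = 1067 / 3359 = 0.3177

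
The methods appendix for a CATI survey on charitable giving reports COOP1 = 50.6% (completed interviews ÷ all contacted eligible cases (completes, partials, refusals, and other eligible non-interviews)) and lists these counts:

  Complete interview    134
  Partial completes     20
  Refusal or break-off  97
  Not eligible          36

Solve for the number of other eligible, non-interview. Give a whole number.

14

COOP1 = 134 / D = 0.506
D = 134 / 0.506 = 264.8
Other denominator terms total 251
other eligible, non-interview = 264.8 − 251 ≈ 14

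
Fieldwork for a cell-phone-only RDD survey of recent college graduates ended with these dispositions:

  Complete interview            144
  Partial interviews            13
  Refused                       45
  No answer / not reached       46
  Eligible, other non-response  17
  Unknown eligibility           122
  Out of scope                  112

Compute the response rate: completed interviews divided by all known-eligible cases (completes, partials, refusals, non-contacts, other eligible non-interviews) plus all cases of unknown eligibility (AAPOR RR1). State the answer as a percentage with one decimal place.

Top = 144
Denominator = 144 + 13 + 45 + 46 + 17 + 122 = 387
RR1 = 144 / 387 = 0.3721

37.2%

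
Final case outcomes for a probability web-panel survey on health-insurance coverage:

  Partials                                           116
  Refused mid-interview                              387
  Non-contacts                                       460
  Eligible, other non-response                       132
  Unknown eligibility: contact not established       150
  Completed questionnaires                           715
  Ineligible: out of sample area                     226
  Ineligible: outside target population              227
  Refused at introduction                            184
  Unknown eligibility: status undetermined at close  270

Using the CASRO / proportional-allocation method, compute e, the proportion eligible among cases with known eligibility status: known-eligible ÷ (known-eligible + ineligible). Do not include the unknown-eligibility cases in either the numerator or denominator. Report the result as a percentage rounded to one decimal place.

Refusals = 184 + 387 = 571
Unknown eligibility = 150 + 270 = 420
Out of scope = 227 + 226 = 453
Eligible (known) = 715 + 116 + 571 + 460 + 132 = 1994
e = 1994 / (1994 + 453) = 1994 / 2447 = 0.8149

81.5%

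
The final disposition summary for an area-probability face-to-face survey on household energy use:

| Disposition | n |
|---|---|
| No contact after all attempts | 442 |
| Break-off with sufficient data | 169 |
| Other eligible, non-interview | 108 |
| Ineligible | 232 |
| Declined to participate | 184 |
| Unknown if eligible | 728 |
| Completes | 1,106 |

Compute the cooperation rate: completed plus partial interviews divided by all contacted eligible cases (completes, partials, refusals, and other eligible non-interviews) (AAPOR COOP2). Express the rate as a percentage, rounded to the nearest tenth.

Numerator: 1106 + 169 = 1275
Base: 1106 + 169 + 184 + 108 = 1567
COOP2 = 1275 / 1567 = 0.8137

81.4%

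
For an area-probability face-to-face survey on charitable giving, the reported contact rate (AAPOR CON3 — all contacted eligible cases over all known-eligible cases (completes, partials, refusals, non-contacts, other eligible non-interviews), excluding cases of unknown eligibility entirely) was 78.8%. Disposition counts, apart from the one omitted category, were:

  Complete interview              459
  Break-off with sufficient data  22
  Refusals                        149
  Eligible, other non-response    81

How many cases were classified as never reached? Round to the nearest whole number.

191

Num → 459 + 22 + 149 + 81 = 711
CON3 = 711 / D = 0.788
D = 711 / 0.788 = 902.3
Rest of base = 711
never reached = 902.3 − 711 ≈ 191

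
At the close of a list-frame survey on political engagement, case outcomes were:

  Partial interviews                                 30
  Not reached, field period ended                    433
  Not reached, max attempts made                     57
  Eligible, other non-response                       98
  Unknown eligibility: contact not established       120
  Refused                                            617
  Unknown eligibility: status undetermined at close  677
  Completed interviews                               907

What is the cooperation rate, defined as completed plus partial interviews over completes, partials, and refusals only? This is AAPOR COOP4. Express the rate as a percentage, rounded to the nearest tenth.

Non-contacts = 433 + 57 = 490
Unknown if eligible = 120 + 677 = 797
Numerator: 907 + 30 = 937
Denom: 907 + 30 + 617 = 1554
COOP4 = 937 / 1554 = 0.6030

60.3%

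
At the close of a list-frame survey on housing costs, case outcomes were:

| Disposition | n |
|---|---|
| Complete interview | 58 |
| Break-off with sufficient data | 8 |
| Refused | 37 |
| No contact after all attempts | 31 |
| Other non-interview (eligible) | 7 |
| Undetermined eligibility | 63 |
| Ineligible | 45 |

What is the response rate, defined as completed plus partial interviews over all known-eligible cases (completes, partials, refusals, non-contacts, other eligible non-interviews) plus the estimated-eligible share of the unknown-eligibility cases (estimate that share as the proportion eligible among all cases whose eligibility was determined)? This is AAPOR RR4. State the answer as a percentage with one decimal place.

Top: 58 + 8 = 66
Determined eligible: 58 + 8 + 37 + 31 + 7 = 141
e = 141 / (141 + 45) = 141 / 186 = 0.7581
Eligible share of unknowns: 0.7581 × 63 = 47.76
Base: 141 + 47.76 = 188.76
RR4 = 66 / 188.76 = 0.3497

35.0%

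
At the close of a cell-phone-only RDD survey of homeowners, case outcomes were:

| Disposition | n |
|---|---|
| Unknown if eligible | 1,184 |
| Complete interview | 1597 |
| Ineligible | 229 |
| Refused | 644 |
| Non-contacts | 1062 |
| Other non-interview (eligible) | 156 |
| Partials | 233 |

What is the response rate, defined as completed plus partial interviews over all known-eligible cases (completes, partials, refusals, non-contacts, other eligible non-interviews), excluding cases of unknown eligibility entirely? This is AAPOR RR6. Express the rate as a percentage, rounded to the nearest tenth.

49.6%

Numerator: 1597 + 233 = 1830
Base: 1597 + 233 + 644 + 1062 + 156 = 3692
RR6 = 1830 / 3692 = 0.4957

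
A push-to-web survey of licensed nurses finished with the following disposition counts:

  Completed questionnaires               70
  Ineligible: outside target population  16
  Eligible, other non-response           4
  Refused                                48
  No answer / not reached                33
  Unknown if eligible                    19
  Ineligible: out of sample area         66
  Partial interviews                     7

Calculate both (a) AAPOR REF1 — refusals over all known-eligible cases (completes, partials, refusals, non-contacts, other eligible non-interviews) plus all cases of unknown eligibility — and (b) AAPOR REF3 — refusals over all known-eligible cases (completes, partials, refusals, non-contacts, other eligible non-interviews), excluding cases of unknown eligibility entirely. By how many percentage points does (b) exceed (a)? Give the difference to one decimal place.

3.1

Not eligible = 16 + 66 = 82
Top = 48
Denom = 70 + 7 + 48 + 33 + 4 + 19 = 181
REF1 = 48 / 181 = 0.2652
Denom = 70 + 7 + 48 + 33 + 4 = 162
REF3 = 48 / 162 = 0.2963
Difference = 29.63 − 26.52 = 3.11 percentage points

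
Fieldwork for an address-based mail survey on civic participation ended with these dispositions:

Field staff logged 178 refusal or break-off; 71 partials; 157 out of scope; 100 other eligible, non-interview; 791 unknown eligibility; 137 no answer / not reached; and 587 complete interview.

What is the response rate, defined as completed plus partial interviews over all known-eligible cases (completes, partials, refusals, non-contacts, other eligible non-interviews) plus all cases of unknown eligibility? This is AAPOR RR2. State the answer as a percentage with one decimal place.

35.3%

Num: 587 + 71 = 658
Denominator: 587 + 71 + 178 + 137 + 100 + 791 = 1864
RR2 = 658 / 1864 = 0.3530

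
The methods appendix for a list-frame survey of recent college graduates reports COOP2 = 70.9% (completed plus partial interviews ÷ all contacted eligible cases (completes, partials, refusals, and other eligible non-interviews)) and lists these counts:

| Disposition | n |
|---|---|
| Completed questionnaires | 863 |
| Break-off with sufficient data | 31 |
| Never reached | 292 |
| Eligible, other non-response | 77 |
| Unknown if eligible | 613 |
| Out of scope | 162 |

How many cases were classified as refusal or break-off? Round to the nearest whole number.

Top = 863 + 31 = 894
COOP2 = 894 / D = 0.709
D = 894 / 0.709 = 1260.9
Rest of base = 971
refusal or break-off = 1260.9 − 971 ≈ 290

290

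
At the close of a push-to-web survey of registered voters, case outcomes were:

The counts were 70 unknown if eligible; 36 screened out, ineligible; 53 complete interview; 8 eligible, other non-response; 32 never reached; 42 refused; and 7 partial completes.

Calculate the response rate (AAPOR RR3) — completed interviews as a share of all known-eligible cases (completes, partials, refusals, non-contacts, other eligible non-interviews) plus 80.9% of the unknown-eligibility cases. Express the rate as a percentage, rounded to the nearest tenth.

26.7%

Top = 53
Known eligible = 53 + 7 + 42 + 32 + 8 = 142
Eligible share of unknowns = 0.8090 × 70 = 56.63
Base = 142 + 56.63 = 198.63
RR3 = 53 / 198.63 = 0.2668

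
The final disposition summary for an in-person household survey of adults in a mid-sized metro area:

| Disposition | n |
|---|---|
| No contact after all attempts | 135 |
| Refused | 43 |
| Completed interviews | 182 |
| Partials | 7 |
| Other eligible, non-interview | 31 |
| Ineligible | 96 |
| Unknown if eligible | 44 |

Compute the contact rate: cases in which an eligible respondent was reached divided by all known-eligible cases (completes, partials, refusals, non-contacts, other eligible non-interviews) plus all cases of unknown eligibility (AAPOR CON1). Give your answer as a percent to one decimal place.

59.5%

Num: 182 + 7 + 43 + 31 = 263
Denom: 182 + 7 + 43 + 135 + 31 + 44 = 442
CON1 = 263 / 442 = 0.5950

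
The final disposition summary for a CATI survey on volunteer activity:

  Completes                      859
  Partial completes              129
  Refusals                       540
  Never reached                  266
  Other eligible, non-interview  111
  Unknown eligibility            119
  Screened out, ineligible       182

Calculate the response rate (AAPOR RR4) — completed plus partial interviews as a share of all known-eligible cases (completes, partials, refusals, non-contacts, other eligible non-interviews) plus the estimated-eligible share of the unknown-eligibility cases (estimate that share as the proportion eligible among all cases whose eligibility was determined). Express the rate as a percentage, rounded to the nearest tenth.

49.1%

Top = 859 + 129 = 988
Known eligible = 859 + 129 + 540 + 266 + 111 = 1905
e = 1905 / (1905 + 182) = 1905 / 2087 = 0.9128
Eligible share of unknowns = 0.9128 × 119 = 108.62
Base = 1905 + 108.62 = 2013.62
RR4 = 988 / 2013.62 = 0.4907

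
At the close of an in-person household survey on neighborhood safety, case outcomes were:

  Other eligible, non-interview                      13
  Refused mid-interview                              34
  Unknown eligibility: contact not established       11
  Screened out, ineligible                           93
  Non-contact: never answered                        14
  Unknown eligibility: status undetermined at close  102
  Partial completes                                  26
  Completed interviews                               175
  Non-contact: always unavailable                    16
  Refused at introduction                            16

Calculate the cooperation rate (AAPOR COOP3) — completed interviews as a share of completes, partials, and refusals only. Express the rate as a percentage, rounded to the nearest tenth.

69.7%

Refusal or break-off = 16 + 34 = 50
Never reached = 14 + 16 = 30
Undetermined eligibility = 11 + 102 = 113
Top → 175
Denom → 175 + 26 + 50 = 251
COOP3 = 175 / 251 = 0.6972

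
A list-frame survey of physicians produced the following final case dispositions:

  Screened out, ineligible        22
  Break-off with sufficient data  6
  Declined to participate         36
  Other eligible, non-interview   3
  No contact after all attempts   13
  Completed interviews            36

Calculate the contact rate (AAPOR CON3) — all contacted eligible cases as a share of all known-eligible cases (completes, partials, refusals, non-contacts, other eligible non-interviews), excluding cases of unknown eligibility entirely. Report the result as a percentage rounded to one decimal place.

Num → 36 + 6 + 36 + 3 = 81
Denom → 36 + 6 + 36 + 13 + 3 = 94
CON3 = 81 / 94 = 0.8617

86.2%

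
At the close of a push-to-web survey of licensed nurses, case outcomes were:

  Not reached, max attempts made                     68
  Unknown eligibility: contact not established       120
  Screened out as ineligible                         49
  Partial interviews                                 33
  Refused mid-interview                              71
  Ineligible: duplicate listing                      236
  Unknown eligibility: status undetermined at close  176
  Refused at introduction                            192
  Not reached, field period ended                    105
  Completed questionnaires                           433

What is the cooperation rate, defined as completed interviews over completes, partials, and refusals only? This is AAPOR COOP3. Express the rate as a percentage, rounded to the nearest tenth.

59.4%

Declined to participate = 192 + 71 = 263
Non-contacts = 105 + 68 = 173
Unknown if eligible = 120 + 176 = 296
Screened out, ineligible = 49 + 236 = 285
Top: 433
Denominator: 433 + 33 + 263 = 729
COOP3 = 433 / 729 = 0.5940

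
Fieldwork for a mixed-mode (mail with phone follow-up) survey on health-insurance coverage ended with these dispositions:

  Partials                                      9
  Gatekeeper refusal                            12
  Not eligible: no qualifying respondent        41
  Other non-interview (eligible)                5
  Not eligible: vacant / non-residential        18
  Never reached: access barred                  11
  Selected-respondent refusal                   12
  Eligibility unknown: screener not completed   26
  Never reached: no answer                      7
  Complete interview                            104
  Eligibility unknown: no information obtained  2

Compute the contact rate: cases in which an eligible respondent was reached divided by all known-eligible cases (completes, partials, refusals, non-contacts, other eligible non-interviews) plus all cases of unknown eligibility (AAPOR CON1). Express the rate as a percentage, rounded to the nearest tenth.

75.5%

Refusals = 12 + 12 = 24
Non-contacts = 7 + 11 = 18
Undetermined eligibility = 26 + 2 = 28
Out of scope = 41 + 18 = 59
Top = 104 + 9 + 24 + 5 = 142
Denominator = 104 + 9 + 24 + 18 + 5 + 28 = 188
CON1 = 142 / 188 = 0.7553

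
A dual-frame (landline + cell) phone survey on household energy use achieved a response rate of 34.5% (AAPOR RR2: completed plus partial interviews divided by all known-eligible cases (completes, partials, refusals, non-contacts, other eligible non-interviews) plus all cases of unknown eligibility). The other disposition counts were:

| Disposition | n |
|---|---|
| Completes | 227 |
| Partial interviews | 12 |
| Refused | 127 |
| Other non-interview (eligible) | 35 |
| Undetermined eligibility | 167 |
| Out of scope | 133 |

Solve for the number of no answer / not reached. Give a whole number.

Numerator → 227 + 12 = 239
RR2 = 239 / D = 0.345
D = 239 / 0.345 = 692.8
Remaining denominator categories sum to 568
no answer / not reached = 692.8 − 568 ≈ 125

125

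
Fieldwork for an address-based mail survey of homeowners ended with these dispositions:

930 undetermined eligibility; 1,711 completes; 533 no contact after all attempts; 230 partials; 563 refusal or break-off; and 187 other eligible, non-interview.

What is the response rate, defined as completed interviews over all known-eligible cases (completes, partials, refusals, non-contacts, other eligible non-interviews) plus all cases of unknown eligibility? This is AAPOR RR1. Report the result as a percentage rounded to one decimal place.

41.2%

Numerator → 1711
Denom → 1711 + 230 + 563 + 533 + 187 + 930 = 4154
RR1 = 1711 / 4154 = 0.4119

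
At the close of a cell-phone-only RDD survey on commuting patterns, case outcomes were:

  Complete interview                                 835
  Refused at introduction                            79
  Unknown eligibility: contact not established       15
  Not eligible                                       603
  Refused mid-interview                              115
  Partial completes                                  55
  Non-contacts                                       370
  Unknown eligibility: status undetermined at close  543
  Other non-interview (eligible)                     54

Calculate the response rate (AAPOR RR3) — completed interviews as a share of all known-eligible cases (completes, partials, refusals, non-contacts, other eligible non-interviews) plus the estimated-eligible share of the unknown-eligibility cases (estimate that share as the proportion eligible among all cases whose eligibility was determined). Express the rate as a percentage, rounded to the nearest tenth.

43.8%

Refusals = 79 + 115 = 194
Unknown if eligible = 15 + 543 = 558
Numerator: 835
Eligible (known): 835 + 55 + 194 + 370 + 54 = 1508
e = 1508 / (1508 + 603) = 1508 / 2111 = 0.7144
e × U: 0.7144 × 558 = 398.64
Base: 1508 + 398.64 = 1906.64
RR3 = 835 / 1906.64 = 0.4379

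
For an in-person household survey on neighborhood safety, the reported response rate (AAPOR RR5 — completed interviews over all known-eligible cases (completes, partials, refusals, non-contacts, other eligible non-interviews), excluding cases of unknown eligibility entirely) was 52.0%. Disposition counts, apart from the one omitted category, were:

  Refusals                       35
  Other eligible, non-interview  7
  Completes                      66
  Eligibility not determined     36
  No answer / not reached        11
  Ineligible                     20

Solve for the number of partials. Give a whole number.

RR5 = 66 / D = 0.520
D = 66 / 0.520 = 126.9
Other denominator terms total 119
partials = 126.9 − 119 ≈ 8

8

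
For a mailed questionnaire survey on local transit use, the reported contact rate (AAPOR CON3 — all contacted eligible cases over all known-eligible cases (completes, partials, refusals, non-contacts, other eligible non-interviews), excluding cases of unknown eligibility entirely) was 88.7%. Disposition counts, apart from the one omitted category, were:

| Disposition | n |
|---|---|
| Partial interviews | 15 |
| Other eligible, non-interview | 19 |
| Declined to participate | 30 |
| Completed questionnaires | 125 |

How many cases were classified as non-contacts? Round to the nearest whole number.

24

Top → 125 + 15 + 30 + 19 = 189
CON3 = 189 / D = 0.887
D = 189 / 0.887 = 213.1
Remaining denominator categories sum to 189
non-contacts = 213.1 − 189 ≈ 24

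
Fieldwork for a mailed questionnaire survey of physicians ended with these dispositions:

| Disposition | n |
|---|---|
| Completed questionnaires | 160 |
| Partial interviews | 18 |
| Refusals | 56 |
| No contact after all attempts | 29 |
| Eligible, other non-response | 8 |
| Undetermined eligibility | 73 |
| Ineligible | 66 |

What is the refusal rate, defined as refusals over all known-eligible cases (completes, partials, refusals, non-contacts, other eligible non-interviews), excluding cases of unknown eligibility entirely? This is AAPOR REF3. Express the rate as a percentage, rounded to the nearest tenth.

20.7%

Numerator → 56
Denominator → 160 + 18 + 56 + 29 + 8 = 271
REF3 = 56 / 271 = 0.2066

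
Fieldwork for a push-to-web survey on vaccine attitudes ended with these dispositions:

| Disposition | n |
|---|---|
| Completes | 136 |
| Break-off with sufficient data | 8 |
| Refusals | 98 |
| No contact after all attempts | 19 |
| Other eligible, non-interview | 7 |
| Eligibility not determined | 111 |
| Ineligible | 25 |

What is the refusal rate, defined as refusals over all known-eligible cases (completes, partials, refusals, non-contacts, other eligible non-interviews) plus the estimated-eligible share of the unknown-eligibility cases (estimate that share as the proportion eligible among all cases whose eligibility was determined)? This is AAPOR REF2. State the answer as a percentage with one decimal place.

Numerator: 98
Known eligible: 136 + 8 + 98 + 19 + 7 = 268
e = 268 / (268 + 25) = 268 / 293 = 0.9147
e × U: 0.9147 × 111 = 101.53
Denominator: 268 + 101.53 = 369.53
REF2 = 98 / 369.53 = 0.2652

26.5%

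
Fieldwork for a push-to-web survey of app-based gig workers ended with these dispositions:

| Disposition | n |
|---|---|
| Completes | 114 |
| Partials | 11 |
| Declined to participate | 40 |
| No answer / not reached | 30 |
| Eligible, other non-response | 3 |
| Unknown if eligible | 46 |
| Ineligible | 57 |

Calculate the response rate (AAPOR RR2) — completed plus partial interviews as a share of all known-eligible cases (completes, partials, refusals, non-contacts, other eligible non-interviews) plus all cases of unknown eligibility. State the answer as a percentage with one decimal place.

Top = 114 + 11 = 125
Denominator = 114 + 11 + 40 + 30 + 3 + 46 = 244
RR2 = 125 / 244 = 0.5123

51.2%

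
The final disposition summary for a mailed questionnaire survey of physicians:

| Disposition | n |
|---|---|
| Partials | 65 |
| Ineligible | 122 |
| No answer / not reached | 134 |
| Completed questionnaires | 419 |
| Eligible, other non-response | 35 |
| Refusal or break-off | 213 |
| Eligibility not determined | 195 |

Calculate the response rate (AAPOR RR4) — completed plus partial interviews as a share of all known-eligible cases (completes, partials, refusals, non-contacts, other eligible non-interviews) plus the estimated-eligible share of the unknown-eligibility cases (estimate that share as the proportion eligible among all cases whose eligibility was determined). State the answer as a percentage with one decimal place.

46.7%

Num: 419 + 65 = 484
Known eligible: 419 + 65 + 213 + 134 + 35 = 866
e = 866 / (866 + 122) = 866 / 988 = 0.8765
Estimated eligible among unknowns: 0.8765 × 195 = 170.92
Denom: 866 + 170.92 = 1036.92
RR4 = 484 / 1036.92 = 0.4668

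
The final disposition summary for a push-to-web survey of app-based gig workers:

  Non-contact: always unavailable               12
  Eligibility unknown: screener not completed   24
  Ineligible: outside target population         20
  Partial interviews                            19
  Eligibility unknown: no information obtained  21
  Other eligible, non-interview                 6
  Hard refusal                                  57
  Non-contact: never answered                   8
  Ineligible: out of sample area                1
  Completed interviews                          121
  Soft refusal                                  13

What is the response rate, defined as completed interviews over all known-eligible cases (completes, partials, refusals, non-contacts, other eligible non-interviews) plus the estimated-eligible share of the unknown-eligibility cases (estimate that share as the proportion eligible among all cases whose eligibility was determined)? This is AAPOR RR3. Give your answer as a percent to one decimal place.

43.6%

Refusals = 57 + 13 = 70
No answer / not reached = 8 + 12 = 20
Unknown if eligible = 24 + 21 = 45
Screened out, ineligible = 20 + 1 = 21
Numerator: 121
Determined eligible: 121 + 19 + 70 + 20 + 6 = 236
e = 236 / (236 + 21) = 236 / 257 = 0.9183
e × U: 0.9183 × 45 = 41.32
Denominator: 236 + 41.32 = 277.32
RR3 = 121 / 277.32 = 0.4363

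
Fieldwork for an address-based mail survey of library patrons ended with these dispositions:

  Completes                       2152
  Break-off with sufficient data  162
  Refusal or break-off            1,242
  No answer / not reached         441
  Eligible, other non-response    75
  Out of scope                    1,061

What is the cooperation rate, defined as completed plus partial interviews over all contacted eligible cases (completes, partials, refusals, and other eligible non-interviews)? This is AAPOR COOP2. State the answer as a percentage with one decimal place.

Num → 2152 + 162 = 2314
Denom → 2152 + 162 + 1242 + 75 = 3631
COOP2 = 2314 / 3631 = 0.6373

63.7%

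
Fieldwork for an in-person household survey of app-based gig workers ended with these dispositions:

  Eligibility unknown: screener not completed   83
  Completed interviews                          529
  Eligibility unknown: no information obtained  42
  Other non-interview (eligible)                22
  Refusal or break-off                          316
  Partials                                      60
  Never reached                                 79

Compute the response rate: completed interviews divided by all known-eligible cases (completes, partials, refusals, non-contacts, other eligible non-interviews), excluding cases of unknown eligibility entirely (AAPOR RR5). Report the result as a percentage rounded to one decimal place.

Undetermined eligibility = 83 + 42 = 125
Numerator → 529
Denominator → 529 + 60 + 316 + 79 + 22 = 1006
RR5 = 529 / 1006 = 0.5258

52.6%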